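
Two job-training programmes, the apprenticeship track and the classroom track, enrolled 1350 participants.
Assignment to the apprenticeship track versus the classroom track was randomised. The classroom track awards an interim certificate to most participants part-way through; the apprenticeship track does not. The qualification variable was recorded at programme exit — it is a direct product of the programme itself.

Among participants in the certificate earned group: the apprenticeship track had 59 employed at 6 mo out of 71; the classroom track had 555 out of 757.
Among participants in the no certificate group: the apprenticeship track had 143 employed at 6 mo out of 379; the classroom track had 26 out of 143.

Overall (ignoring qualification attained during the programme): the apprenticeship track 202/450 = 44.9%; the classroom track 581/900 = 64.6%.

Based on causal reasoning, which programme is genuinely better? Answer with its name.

the classroom track

Stratifying would compare programmes among participants the programmes themselves sorted into qualification attained during the programme groups — a form of selection on an intermediate. The unconditioned pooled rates give the total causal effect.
Pooled: the apprenticeship track 44.9% vs the classroom track 64.6%; the classroom track is higher overall.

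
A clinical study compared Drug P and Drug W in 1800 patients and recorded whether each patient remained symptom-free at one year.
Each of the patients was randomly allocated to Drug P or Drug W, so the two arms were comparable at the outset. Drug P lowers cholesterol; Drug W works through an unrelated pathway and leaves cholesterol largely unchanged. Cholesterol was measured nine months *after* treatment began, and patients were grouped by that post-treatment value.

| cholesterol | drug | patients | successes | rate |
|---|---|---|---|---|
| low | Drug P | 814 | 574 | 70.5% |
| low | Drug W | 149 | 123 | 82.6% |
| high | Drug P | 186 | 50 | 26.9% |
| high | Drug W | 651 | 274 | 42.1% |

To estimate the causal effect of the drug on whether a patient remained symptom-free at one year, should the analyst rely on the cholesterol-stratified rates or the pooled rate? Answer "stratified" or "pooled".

Cholesterol lies on the pathway drug → cholesterol → outcome, so adjusting for it blocks the indirect effect. For the total causal effect of drug, use the unadjusted pooled rates.
Pooled: Drug P 62.4% vs Drug W 49.6%; Drug P is higher overall.

pooled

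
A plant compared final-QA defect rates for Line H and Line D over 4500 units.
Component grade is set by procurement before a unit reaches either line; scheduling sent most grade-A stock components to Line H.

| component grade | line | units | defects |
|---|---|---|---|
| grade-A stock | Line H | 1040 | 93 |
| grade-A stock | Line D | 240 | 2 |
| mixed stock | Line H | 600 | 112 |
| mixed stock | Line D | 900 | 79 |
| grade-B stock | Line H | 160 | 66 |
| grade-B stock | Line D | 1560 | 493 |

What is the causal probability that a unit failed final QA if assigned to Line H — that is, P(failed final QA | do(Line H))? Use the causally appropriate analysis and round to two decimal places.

Line D is lower inside every component grade stratum but Line H is lower in aggregate. Whether to stratify depends on how component grade relates to the line.
Nothing the line does changes component grade; the imbalance is an allocation artefact. With component grade also predicting the outcome, the pooled figure is confounded, and the within-stratum comparison is the causal one.
Standardising Line H to the population component grade mix: 0.284·93/1040 + 0.333·112/600 + 0.382·66/160 = 0.245.

0.25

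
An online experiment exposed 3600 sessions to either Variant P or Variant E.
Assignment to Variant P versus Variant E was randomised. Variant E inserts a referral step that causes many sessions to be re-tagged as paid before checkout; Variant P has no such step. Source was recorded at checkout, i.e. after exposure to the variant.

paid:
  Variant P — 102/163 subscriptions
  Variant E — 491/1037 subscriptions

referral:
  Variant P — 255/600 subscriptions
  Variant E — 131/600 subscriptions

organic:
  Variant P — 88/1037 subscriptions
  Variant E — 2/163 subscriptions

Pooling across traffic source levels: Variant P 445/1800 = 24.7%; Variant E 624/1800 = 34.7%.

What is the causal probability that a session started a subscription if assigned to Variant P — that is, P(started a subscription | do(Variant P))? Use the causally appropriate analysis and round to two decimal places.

0.25

Within every traffic source level Variant P has the higher rate, yet pooled Variant E does — Simpson's reversal.
Because the variant influences traffic source, traffic source is a post-treatment mediator, not a confounder. Stratifying on it would bias the estimate; the causal effect is the crude pooled difference.
So P(outcome | do(Variant P)) is just the pooled rate for Variant P: 445/1800 = 0.247.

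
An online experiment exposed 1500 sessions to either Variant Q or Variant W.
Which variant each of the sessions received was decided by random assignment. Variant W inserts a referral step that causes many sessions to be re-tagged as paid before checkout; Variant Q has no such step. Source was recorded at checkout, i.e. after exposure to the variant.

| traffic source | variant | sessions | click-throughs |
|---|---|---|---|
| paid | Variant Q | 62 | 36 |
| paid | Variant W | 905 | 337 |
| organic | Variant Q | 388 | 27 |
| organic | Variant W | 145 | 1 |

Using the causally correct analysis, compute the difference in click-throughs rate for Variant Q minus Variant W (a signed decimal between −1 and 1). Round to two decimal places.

Traffic source here is a post-treatment variable shaped by the variant; conditioning on it would introduce bias rather than remove it. The overall comparison is the causal one.
The causal difference is the pooled difference: 0.140 − 0.322 = -0.182.

-0.18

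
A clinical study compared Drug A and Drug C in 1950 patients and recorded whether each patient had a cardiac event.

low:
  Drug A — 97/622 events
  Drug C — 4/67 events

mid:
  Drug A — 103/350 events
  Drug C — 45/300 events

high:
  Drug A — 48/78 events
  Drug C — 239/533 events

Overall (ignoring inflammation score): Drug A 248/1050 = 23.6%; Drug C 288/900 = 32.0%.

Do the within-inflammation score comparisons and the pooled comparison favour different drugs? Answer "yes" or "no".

Within each inflammation score level (low 15.6% vs 6.0%; mid 29.4% vs 15.0%; high 61.5% vs 44.8%), Drug C has the lower rate every time. Pooled: 23.6% vs 32.0% — Drug A has the lower rate overall. The two comparisons disagree.

yes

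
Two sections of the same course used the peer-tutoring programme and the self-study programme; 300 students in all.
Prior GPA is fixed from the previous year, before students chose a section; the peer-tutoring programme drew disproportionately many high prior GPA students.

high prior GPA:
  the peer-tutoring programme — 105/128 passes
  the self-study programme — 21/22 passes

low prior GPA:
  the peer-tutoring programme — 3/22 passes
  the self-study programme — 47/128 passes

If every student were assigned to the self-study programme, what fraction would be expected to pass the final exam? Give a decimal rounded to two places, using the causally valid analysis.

The stratified and pooled comparisons disagree (the self-study programme wins within each prior GPA band; the peer-tutoring programme wins overall), so the answer turns on the causal role of prior GPA band.
Nothing the teaching method does changes prior GPA band; the imbalance is an allocation artefact. With prior GPA band also predicting the outcome, the pooled figure is confounded, and the within-stratum comparison is the causal one.
Standardising the self-study programme to the population prior GPA band mix: 0.500·21/22 + 0.500·47/128 = 0.661.

0.66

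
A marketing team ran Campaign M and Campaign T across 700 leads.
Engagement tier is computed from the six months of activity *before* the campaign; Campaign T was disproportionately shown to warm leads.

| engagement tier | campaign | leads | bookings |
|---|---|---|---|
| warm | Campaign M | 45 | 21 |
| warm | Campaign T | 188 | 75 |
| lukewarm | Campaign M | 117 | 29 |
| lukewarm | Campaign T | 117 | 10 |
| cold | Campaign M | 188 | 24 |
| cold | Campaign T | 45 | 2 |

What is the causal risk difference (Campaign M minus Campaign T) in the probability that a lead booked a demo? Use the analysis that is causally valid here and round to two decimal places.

+0.10

Engagement tier differs across campaigns for reasons unrelated to any effect of the campaign itself, and it separately predicts the outcome — a classic confounder. We must compare within engagement tier levels.
Adjusting over the population distribution of engagement tier: 0.333·(0.467−0.399) + 0.334·(0.248−0.085) + 0.333·(0.128−0.044) = +0.105.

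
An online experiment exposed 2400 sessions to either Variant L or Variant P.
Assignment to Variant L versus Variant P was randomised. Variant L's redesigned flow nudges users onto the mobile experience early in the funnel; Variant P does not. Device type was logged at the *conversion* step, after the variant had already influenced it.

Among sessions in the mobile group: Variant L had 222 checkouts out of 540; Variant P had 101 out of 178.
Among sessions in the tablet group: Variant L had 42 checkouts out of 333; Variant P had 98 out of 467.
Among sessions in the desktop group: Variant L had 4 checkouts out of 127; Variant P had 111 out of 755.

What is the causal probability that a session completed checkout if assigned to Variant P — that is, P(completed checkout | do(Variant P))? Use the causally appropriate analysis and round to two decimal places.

The distribution of device type is itself part of what the variant does — it is an intermediate outcome. Holding it fixed would remove that part of the effect; the total effect is the pooled difference.
So P(outcome | do(Variant P)) is just the pooled rate for Variant P: 310/1400 = 0.221.

0.22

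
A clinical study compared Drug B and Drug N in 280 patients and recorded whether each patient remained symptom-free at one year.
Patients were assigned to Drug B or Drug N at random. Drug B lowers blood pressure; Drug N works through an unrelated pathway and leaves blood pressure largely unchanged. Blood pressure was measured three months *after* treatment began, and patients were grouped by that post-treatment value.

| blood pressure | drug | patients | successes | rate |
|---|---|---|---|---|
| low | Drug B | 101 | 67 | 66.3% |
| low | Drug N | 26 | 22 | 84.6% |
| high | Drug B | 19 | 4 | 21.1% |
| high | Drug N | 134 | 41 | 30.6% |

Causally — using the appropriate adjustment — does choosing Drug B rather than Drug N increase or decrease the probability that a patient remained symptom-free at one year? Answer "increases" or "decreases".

increases

Blood pressure here is a post-treatment variable shaped by the drug; conditioning on it would introduce bias rather than remove it. The overall comparison is the causal one.
Pooled: Drug B 59.2% vs Drug N 39.4%; Drug B is higher overall.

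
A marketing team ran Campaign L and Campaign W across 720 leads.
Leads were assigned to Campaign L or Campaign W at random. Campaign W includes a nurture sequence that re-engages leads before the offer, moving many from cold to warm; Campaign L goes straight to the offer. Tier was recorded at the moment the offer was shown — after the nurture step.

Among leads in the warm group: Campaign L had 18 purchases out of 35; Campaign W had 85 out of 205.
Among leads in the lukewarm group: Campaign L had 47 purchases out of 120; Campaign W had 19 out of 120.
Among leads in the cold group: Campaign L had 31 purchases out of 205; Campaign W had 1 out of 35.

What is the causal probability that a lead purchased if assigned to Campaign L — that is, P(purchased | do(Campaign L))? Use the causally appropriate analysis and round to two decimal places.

Campaign L is higher inside every engagement tier stratum but Campaign W is higher in aggregate. Whether to stratify depends on how engagement tier relates to the campaign.
Engagement tier here is a post-treatment variable shaped by the campaign; conditioning on it would introduce bias rather than remove it. The overall comparison is the causal one.
So P(outcome | do(Campaign L)) is just the pooled rate for Campaign L: 96/360 = 0.267.

0.27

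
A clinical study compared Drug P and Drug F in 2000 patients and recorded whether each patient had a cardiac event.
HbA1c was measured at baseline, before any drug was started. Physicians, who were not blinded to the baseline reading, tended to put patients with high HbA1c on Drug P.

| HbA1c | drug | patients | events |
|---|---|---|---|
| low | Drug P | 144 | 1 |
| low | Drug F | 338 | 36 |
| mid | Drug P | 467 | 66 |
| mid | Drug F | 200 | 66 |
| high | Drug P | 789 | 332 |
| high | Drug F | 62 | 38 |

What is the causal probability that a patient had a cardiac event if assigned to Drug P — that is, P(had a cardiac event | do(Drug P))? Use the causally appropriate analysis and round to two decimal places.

0.23

HbA1c satisfies the back-door criterion: it is not a descendant of the drug, and it blocks the spurious path from drug to outcome. Adjusting for it (i.e., using the within-HbA1c rates) gives the causal effect.
Standardising Drug P to the population HbA1c mix: 0.241·1/144 + 0.334·66/467 + 0.425·332/789 = 0.228.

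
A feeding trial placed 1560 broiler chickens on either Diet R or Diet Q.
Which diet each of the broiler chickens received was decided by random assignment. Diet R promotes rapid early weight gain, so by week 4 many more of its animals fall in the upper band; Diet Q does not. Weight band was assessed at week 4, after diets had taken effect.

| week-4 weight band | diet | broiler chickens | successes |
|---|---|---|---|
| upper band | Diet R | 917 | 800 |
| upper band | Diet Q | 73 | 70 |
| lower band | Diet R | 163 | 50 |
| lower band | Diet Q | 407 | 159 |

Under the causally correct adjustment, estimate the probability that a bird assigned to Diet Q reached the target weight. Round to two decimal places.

0.48

The stratified and pooled comparisons disagree (Diet Q wins within each week-4 weight band; Diet R wins overall), so the answer turns on the causal role of week-4 weight band.
Week-4 weight band lies on the pathway diet → week-4 weight band → outcome, so adjusting for it blocks the indirect effect. For the total causal effect of diet, use the unadjusted pooled rates.
So P(outcome | do(Diet Q)) is just the pooled rate for Diet Q: 229/480 = 0.477.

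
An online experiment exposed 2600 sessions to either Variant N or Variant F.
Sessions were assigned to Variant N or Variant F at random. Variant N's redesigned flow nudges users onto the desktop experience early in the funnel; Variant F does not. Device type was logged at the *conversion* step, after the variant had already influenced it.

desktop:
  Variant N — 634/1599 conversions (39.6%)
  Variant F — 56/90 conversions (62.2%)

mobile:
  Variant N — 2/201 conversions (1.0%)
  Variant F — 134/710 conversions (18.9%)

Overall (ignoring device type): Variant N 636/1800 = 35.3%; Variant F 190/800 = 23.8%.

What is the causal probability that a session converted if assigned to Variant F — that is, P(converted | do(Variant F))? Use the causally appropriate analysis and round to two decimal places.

The device type-specific comparison favours Variant F throughout, but the pooled figures favour Variant N. The question is whether to condition on device type.
Device type is recorded after the variant and is itself shifted by it — it sits on the causal path from variant to outcome. Conditioning on a mediator would strip out part of the effect we want; the pooled comparison gives the total causal effect.
So P(outcome | do(Variant F)) is just the pooled rate for Variant F: 190/800 = 0.237.

0.24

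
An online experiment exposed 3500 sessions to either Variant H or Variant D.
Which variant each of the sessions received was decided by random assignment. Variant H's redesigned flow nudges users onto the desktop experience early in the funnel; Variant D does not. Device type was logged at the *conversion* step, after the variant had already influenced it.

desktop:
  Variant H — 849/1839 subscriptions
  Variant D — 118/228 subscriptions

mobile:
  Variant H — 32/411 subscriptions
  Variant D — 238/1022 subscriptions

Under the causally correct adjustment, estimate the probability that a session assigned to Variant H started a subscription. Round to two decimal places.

0.39

The device type-specific comparison favours Variant D throughout, but the pooled figures favour Variant H. The question is whether to condition on device type.
Stratifying would compare variants among sessions the variants themselves sorted into device type groups — a form of selection on an intermediate. The unconditioned pooled rates give the total causal effect.
So P(outcome | do(Variant H)) is just the pooled rate for Variant H: 881/2250 = 0.392.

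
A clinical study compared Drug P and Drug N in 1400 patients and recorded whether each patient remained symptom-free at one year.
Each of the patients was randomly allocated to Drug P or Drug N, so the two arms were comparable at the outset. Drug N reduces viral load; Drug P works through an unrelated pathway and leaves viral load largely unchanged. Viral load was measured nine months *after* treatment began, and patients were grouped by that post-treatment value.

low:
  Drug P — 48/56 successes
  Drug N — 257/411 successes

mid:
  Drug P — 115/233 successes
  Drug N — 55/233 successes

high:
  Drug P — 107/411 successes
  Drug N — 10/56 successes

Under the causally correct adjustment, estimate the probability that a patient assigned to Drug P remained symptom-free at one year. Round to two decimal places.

0.39

The viral load-specific comparison favours Drug P throughout, but the pooled figures favour Drug N. The question is whether to condition on viral load.
Viral load is downstream of the drug. One should not condition on a consequence of treatment, so the overall rates are the right comparison.
So P(outcome | do(Drug P)) is just the pooled rate for Drug P: 270/700 = 0.386.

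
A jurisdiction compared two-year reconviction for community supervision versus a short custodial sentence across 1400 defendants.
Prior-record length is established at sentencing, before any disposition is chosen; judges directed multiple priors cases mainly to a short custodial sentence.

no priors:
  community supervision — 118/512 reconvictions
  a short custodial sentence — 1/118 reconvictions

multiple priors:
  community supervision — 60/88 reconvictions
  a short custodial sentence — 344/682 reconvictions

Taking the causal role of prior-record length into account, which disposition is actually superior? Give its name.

a short custodial sentence

Prior-record length is set before the disposition has any effect — it is not caused by the disposition — and it independently drives the outcome. That makes it a confounder, so the causal comparison is within prior-record length levels.
Within each level — no priors: 23.0% vs 0.8%; multiple priors: 68.2% vs 50.4% — a short custodial sentence is lower every time.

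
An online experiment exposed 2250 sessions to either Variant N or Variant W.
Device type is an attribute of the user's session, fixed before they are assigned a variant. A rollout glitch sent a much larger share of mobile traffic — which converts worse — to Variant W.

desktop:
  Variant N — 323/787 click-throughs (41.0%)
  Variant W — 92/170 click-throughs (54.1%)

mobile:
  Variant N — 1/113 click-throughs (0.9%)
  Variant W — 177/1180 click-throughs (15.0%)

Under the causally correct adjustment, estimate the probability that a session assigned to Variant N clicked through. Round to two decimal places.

0.18

Device type satisfies the back-door criterion: it is not a descendant of the variant, and it blocks the spurious path from variant to outcome. Adjusting for it (i.e., using the within-device type rates) gives the causal effect.
Standardising Variant N to the population device type mix: 0.425·323/787 + 0.575·1/113 = 0.180.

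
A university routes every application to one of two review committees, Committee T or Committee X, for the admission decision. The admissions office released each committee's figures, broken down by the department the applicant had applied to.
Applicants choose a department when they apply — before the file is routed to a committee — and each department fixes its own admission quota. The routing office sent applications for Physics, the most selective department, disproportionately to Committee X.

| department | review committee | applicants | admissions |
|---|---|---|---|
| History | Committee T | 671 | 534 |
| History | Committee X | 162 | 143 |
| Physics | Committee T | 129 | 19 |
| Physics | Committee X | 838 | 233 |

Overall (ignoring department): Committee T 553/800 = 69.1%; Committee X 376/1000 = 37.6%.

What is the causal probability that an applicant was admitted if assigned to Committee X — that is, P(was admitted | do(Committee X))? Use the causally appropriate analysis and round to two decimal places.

Within every department level Committee X has the higher rate, yet pooled Committee T does — Simpson's reversal.
Here department is a common cause — it drives both which review committee a case falls under and the outcome. The crude comparison mixes populations; the stratum-specific rates are the causally relevant ones.
Standardising Committee X to the population department mix: 0.463·143/162 + 0.537·233/838 = 0.558.

0.56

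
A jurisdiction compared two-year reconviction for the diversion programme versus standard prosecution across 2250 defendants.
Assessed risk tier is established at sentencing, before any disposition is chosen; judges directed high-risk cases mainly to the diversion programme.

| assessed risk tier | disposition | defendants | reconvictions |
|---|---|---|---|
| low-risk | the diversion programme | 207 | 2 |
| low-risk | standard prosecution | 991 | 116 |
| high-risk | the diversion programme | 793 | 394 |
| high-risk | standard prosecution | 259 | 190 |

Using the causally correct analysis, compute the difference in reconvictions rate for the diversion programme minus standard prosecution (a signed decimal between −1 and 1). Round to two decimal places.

Assessed risk tier is set before the disposition has any effect — it is not caused by the disposition — and it independently drives the outcome. That makes it a confounder, so the causal comparison is within assessed risk tier levels.
Adjusting over the population distribution of assessed risk tier: 0.532·(0.010−0.117) + 0.468·(0.497−0.734) = -0.168.

-0.17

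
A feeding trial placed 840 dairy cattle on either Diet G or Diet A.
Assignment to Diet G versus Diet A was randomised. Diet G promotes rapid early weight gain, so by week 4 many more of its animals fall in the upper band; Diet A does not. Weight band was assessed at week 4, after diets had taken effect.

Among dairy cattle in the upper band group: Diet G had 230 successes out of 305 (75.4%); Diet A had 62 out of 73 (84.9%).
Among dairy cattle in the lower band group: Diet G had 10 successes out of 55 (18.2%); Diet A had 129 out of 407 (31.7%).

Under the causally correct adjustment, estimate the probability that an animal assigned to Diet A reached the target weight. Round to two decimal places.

0.40

Week-4 weight band is recorded after the diet and is itself shifted by it — it sits on the causal path from diet to outcome. Conditioning on a mediator would strip out part of the effect we want; the pooled comparison gives the total causal effect.
So P(outcome | do(Diet A)) is just the pooled rate for Diet A: 191/480 = 0.398.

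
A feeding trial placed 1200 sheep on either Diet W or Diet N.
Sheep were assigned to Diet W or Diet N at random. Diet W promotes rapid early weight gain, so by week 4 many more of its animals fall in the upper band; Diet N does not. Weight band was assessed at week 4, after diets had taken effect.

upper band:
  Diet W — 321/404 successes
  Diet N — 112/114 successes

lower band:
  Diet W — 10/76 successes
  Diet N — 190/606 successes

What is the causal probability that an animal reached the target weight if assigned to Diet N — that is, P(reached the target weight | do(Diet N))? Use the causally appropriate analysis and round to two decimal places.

The week-4 weight band-specific comparison favours Diet N throughout, but the pooled figures favour Diet W. The question is whether to condition on week-4 weight band.
The distribution of week-4 weight band is itself part of what the diet does — it is an intermediate outcome. Holding it fixed would remove that part of the effect; the total effect is the pooled difference.
So P(outcome | do(Diet N)) is just the pooled rate for Diet N: 302/720 = 0.419.

0.42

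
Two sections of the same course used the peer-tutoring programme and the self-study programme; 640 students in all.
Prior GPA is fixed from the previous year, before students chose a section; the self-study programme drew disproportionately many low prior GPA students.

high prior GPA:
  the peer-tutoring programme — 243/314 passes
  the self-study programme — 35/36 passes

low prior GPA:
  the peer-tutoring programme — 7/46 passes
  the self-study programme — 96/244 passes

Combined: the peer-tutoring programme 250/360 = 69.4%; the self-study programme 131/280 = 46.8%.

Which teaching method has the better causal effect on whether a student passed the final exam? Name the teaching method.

the self-study programme

The stratified and pooled comparisons disagree (the self-study programme wins within each prior GPA band; the peer-tutoring programme wins overall), so the answer turns on the causal role of prior GPA band.
The imbalance in prior GPA band arose from how students were allocated, not from anything the teaching method did; and prior GPA band independently affects the outcome. The pooled gap is confounded — condition on prior GPA band.
Within each level — high prior GPA: 77.4% vs 97.2%; low prior GPA: 15.2% vs 39.3% — the self-study programme is higher every time.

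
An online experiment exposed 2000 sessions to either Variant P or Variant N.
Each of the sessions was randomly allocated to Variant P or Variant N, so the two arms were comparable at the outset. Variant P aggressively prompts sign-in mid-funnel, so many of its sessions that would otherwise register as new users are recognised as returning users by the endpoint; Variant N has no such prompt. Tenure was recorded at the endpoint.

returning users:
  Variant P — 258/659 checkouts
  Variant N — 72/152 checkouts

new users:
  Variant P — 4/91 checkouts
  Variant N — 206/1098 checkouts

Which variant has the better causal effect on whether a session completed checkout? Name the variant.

Stratifying would compare variants among sessions the variants themselves sorted into user tenure groups — a form of selection on an intermediate. The unconditioned pooled rates give the total causal effect.
Pooled: Variant P 34.9% vs Variant N 22.2%; Variant P is higher overall.

Variant P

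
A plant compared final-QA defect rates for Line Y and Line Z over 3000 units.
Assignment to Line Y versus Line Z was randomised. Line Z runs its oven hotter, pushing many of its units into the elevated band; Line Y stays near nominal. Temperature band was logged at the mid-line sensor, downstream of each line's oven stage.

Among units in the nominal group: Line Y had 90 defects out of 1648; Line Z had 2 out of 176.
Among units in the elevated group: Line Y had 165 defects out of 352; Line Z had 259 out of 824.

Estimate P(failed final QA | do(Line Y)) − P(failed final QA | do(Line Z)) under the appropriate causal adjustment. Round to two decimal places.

In-process temperature band here is a post-treatment variable shaped by the line; conditioning on it would introduce bias rather than remove it. The overall comparison is the causal one.
The causal difference is the pooled difference: 0.128 − 0.261 = -0.134.

-0.13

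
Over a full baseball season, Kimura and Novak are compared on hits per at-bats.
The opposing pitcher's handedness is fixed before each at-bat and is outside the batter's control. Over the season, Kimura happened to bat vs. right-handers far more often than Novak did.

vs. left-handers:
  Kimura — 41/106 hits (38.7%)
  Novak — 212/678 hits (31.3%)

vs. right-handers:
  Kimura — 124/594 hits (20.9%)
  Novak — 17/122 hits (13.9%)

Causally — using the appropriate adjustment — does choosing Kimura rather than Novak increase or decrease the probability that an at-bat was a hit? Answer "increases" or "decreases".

increases

Within every pitcher handedness level Kimura has the higher rate, yet pooled Novak does — Simpson's reversal.
Pitcher handedness differs across players for reasons unrelated to any effect of the player itself, and it separately predicts the outcome — a classic confounder. We must compare within pitcher handedness levels.
Within each level — vs. left-handers: 38.7% vs 31.3%; vs. right-handers: 20.9% vs 13.9% — Kimura is higher every time.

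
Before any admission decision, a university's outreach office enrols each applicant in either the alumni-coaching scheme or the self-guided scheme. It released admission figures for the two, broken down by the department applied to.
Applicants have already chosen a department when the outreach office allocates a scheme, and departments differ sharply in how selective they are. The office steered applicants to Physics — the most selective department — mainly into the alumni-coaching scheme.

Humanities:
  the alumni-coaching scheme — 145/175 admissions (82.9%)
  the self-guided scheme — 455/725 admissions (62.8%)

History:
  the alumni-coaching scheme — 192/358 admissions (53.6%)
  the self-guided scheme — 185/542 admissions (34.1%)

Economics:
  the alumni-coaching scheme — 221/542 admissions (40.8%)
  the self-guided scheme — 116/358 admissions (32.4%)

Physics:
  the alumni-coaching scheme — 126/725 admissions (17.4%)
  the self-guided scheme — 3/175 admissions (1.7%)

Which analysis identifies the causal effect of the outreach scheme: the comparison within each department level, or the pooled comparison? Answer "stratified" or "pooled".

The stratified and pooled comparisons disagree (the alumni-coaching scheme wins within each department; the self-guided scheme wins overall), so the answer turns on the causal role of department.
Nothing the outreach scheme does changes department; the imbalance is an allocation artefact. With department also predicting the outcome, the pooled figure is confounded, and the within-stratum comparison is the causal one.
Within each level — Humanities: 82.9% vs 62.8%; History: 53.6% vs 34.1%; Economics: 40.8% vs 32.4%; Physics: 17.4% vs 1.7% — the alumni-coaching scheme is higher every time.

stratified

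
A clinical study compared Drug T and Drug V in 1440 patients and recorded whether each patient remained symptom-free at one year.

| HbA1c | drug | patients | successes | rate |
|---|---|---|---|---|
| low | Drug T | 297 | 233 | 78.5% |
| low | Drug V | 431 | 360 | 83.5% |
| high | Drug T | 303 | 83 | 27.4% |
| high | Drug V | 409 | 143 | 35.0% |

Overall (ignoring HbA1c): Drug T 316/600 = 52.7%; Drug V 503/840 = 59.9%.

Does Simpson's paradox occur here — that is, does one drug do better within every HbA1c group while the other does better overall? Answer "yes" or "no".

Within each HbA1c level (low 78.5% vs 83.5%; high 27.4% vs 35.0%), Drug V has the higher rate every time. Pooled: 52.7% vs 59.9% — Drug V has the higher rate overall. They agree.

no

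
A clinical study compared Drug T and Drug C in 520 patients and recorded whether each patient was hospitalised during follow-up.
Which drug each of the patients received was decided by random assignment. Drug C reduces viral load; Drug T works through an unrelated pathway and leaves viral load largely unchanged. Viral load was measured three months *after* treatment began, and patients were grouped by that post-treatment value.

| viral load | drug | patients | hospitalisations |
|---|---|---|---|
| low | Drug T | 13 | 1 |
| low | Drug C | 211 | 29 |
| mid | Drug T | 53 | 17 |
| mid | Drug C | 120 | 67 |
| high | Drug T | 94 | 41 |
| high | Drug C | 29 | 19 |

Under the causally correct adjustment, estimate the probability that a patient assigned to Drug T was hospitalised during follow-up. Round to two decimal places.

The viral load-specific comparison favours Drug T throughout, but the pooled figures favour Drug C. The question is whether to condition on viral load.
Because the drug influences viral load, viral load is a post-treatment mediator, not a confounder. Stratifying on it would bias the estimate; the causal effect is the crude pooled difference.
So P(outcome | do(Drug T)) is just the pooled rate for Drug T: 59/160 = 0.369.

0.37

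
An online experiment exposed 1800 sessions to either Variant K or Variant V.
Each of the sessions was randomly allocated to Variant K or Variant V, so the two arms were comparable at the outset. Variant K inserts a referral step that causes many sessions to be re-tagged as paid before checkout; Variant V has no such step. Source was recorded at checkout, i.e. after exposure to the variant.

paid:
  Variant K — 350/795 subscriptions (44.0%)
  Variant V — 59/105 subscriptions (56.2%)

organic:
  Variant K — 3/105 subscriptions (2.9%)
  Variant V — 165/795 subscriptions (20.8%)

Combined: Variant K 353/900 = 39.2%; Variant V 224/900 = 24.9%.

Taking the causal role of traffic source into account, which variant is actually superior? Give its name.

Within every traffic source level Variant V has the higher rate, yet pooled Variant K does — Simpson's reversal.
Traffic source lies on the pathway variant → traffic source → outcome, so adjusting for it blocks the indirect effect. For the total causal effect of variant, use the unadjusted pooled rates.
Pooled: Variant K 39.2% vs Variant V 24.9%; Variant K is higher overall.

Variant K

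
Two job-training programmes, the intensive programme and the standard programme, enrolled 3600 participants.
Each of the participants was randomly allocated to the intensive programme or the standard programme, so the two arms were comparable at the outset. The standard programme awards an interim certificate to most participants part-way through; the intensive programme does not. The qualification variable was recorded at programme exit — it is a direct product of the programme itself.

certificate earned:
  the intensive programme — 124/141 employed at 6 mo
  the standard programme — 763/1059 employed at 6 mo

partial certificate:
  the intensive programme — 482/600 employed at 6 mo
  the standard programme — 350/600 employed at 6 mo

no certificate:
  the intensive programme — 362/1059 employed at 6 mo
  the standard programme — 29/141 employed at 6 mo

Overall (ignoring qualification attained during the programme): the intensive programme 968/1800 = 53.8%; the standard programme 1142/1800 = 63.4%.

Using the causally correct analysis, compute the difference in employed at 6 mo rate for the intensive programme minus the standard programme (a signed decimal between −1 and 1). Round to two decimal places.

-0.10

Qualification attained during the programme is recorded after the programme and is itself shifted by it — it sits on the causal path from programme to outcome. Conditioning on a mediator would strip out part of the effect we want; the pooled comparison gives the total causal effect.
The causal difference is the pooled difference: 0.538 − 0.634 = -0.097.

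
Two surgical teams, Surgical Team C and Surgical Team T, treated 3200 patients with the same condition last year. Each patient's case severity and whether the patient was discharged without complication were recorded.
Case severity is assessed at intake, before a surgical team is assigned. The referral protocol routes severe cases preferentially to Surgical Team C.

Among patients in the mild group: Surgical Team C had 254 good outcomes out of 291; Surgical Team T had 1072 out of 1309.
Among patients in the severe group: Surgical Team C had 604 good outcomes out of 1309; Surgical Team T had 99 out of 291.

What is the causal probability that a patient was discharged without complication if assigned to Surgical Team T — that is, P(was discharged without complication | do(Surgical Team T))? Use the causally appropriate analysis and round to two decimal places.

Since case severity is a pre-existing factor (not a product of the surgical team) and it affects the outcome on its own, it is a confounder. The stratified rates, not the pooled rate, identify the causal effect.
Standardising Surgical Team T to the population case severity mix: 0.500·1072/1309 + 0.500·99/291 = 0.580.

0.58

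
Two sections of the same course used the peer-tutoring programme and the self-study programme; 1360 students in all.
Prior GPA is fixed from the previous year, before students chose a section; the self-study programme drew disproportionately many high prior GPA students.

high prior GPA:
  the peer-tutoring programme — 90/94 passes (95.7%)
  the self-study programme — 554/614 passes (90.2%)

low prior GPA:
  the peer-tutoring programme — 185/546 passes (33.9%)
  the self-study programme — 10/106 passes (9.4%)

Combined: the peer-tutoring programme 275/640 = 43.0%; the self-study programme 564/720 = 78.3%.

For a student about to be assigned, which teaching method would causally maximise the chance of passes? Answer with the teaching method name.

The stratified and pooled comparisons disagree (the peer-tutoring programme wins within each prior GPA band; the self-study programme wins overall), so the answer turns on the causal role of prior GPA band.
The imbalance in prior GPA band arose from how students were allocated, not from anything the teaching method did; and prior GPA band independently affects the outcome. The pooled gap is confounded — condition on prior GPA band.
Within each level — high prior GPA: 95.7% vs 90.2%; low prior GPA: 33.9% vs 9.4% — the peer-tutoring programme is higher every time.

the peer-tutoring programme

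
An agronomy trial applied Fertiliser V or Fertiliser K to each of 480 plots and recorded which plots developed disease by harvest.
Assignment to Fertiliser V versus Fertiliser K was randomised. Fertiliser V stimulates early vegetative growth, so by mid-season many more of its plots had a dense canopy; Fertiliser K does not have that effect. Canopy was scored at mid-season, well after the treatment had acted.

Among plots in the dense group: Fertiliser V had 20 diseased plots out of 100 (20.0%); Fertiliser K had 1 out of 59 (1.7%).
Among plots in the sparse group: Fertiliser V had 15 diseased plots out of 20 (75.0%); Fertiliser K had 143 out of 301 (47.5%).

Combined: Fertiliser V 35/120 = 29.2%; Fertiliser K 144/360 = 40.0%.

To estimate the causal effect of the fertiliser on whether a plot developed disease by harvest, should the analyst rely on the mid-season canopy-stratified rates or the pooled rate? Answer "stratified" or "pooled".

Mid-season canopy lies on the pathway fertiliser → mid-season canopy → outcome, so adjusting for it blocks the indirect effect. For the total causal effect of fertiliser, use the unadjusted pooled rates.
Pooled: Fertiliser V 29.2% vs Fertiliser K 40.0%; Fertiliser V is lower overall.

pooled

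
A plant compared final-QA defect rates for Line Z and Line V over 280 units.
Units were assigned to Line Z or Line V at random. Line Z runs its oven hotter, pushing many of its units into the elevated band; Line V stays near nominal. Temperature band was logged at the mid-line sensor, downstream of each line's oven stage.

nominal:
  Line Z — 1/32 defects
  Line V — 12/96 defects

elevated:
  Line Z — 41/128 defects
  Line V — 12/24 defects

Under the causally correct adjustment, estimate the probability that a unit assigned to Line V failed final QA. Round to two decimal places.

0.20

The stratified and pooled comparisons disagree (Line Z wins within each in-process temperature band; Line V wins overall), so the answer turns on the causal role of in-process temperature band.
In-process temperature band is downstream of the line. One should not condition on a consequence of treatment, so the overall rates are the right comparison.
So P(outcome | do(Line V)) is just the pooled rate for Line V: 24/120 = 0.200.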